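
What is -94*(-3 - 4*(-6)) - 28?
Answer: -2002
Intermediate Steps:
-94*(-3 - 4*(-6)) - 28 = -94*(-3 + 24) - 28 = -94*21 - 28 = -1974 - 28 = -2002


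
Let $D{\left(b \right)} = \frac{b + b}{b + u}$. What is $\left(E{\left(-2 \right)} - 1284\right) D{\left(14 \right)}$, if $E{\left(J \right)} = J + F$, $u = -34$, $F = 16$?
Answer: $1778$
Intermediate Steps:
$D{\left(b \right)} = \frac{2 b}{-34 + b}$ ($D{\left(b \right)} = \frac{b + b}{b - 34} = \frac{2 b}{-34 + b}$)
$E{\left(J \right)} = 16 + J$ ($E{\left(J \right)} = J + 16 = 16 + J$)
$\left(E{\left(-2 \right)} - 1284\right) D{\left(14 \right)} = \left(\left(16 - 2\right) - 1284\right) 2 \cdot 14 \frac{1}{-34 + 14} = \left(14 - 1284\right) 2 \cdot 14 \frac{1}{-20} = - 1270 \cdot 2 \cdot 14 \left(- \frac{1}{20}\right) = \left(-1270\right) \left(- \frac{7}{5}\right) = 1778$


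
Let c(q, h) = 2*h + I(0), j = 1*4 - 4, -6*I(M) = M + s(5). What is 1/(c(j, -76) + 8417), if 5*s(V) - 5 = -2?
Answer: 10/82649 ≈ 0.00012099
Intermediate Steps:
s(V) = 3/5 (s(V) = 1 + (1/5)*(-2) = 1 - 2/5 = 3/5)
I(M) = -1/10 - M/6 (I(M) = -(M + 3/5)/6 = -(3/5 + M)/6 = -1/10 - M/6)
j = 0 (j = 4 - 4 = 0)
c(q, h) = -1/10 + 2*h (c(q, h) = 2*h + (-1/10 - 1/6*0) = 2*h + (-1/10 + 0) = 2*h - 1/10 = -1/10 + 2*h)
1/(c(j, -76) + 8417) = 1/((-1/10 + 2*(-76)) + 8417) = 1/((-1/10 - 152) + 8417) = 1/(-1521/10 + 8417) = 1/(82649/10) = 10/82649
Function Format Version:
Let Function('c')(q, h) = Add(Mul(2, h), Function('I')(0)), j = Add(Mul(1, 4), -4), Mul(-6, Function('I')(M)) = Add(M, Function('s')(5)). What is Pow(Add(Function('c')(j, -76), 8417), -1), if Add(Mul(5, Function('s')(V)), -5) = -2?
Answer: Rational(10, 82649) ≈ 0.00012099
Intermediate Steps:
Function('s')(V) = Rational(3, 5) (Function('s')(V) = Add(1, Mul(Rational(1, 5), -2)) = Add(1, Rational(-2, 5)) = Rational(3, 5))
Function('I')(M) = Add(Rational(-1, 10), Mul(Rational(-1, 6), M)) (Function('I')(M) = Mul(Rational(-1, 6), Add(M, Rational(3, 5))) = Mul(Rational(-1, 6), Add(Rational(3, 5), M)) = Add(Rational(-1, 10), Mul(Rational(-1, 6), M)))
j = 0 (j = Add(4, -4) = 0)
Function('c')(q, h) = Add(Rational(-1, 10), Mul(2, h)) (Function('c')(q, h) = Add(Mul(2, h), Add(Rational(-1, 10), Mul(Rational(-1, 6), 0))) = Add(Mul(2, h), Add(Rational(-1, 10), 0)) = Add(Mul(2, h), Rational(-1, 10)) = Add(Rational(-1, 10), Mul(2, h)))
Pow(Add(Function('c')(j, -76), 8417), -1) = Pow(Add(Add(Rational(-1, 10), Mul(2, -76)), 8417), -1) = Pow(Add(Add(Rational(-1, 10), -152), 8417), -1) = Pow(Add(Rational(-1521, 10), 8417), -1) = Pow(Rational(82649, 10), -1) = Rational(10, 82649)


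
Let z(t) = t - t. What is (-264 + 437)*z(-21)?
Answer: 0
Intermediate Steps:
z(t) = 0
(-264 + 437)*z(-21) = (-264 + 437)*0 = 173*0 = 0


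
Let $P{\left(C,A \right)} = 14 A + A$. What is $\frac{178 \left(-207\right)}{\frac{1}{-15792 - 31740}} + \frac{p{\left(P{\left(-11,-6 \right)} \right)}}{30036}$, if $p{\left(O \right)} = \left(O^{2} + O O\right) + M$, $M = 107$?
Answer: $\frac{52603971282899}{30036} \approx 1.7514 \cdot 10^{9}$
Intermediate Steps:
$P{\left(C,A \right)} = 15 A$
$p{\left(O \right)} = 107 + 2 O^{2}$ ($p{\left(O \right)} = \left(O^{2} + O O\right) + 107 = \left(O^{2} + O^{2}\right) + 107 = 2 O^{2} + 107 = 107 + 2 O^{2}$)
$\frac{178 \left(-207\right)}{\frac{1}{-15792 - 31740}} + \frac{p{\left(P{\left(-11,-6 \right)} \right)}}{30036} = \frac{178 \left(-207\right)}{\frac{1}{-15792 - 31740}} + \frac{107 + 2 \left(15 \left(-6\right)\right)^{2}}{30036} = - \frac{36846}{\frac{1}{-47532}} + \left(107 + 2 \left(-90\right)^{2}\right) \frac{1}{30036} = - \frac{36846}{- \frac{1}{47532}} + \left(107 + 2 \cdot 8100\right) \frac{1}{30036} = \left(-36846\right) \left(-47532\right) + \left(107 + 16200\right) \frac{1}{30036} = 1751364072 + 16307 \cdot \frac{1}{30036} = 1751364072 + \frac{16307}{30036} = \frac{52603971282899}{30036}$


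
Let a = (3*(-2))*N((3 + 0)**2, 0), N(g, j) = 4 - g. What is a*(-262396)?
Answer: -7871880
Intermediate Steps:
a = 30 (a = (3*(-2))*(4 - (3 + 0)**2) = -6*(4 - 1*3**2) = -6*(4 - 1*9) = -6*(4 - 9) = -6*(-5) = 30)
a*(-262396) = 30*(-262396) = -7871880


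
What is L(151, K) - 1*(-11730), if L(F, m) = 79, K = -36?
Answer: 11809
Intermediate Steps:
L(151, K) - 1*(-11730) = 79 - 1*(-11730) = 79 + 11730 = 11809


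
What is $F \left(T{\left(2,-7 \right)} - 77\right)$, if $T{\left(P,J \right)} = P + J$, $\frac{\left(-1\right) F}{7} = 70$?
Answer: $40180$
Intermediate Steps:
$F = -490$ ($F = \left(-7\right) 70 = -490$)
$T{\left(P,J \right)} = J + P$
$F \left(T{\left(2,-7 \right)} - 77\right) = - 490 \left(\left(-7 + 2\right) - 77\right) = - 490 \left(-5 - 77\right) = \left(-490\right) \left(-82\right) = 40180$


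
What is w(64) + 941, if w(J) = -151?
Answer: 790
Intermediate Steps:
w(64) + 941 = -151 + 941 = 790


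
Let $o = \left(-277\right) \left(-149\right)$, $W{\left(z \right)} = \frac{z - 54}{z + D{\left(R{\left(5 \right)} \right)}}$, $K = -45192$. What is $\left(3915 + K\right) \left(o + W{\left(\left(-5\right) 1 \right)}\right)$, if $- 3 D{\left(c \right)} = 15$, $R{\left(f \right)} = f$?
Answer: $- \frac{17038691553}{10} \approx -1.7039 \cdot 10^{9}$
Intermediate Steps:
$D{\left(c \right)} = -5$ ($D{\left(c \right)} = \left(- \frac{1}{3}\right) 15 = -5$)
$W{\left(z \right)} = \frac{-54 + z}{-5 + z}$ ($W{\left(z \right)} = \frac{z - 54}{z - 5} = \frac{-54 + z}{-5 + z}$)
$o = 41273$
$\left(3915 + K\right) \left(o + W{\left(\left(-5\right) 1 \right)}\right) = \left(3915 - 45192\right) \left(41273 + \frac{-54 - 5}{-5 - 5}\right) = - 41277 \left(41273 + \frac{-54 - 5}{-5 - 5}\right) = - 41277 \left(41273 + \frac{1}{-10} \left(-59\right)\right) = - 41277 \left(41273 - - \frac{59}{10}\right) = - 41277 \left(41273 + \frac{59}{10}\right) = \left(-41277\right) \frac{412789}{10} = - \frac{17038691553}{10}$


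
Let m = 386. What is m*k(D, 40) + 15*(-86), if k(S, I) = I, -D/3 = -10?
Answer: 14150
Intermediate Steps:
D = 30 (D = -3*(-10) = 30)
m*k(D, 40) + 15*(-86) = 386*40 + 15*(-86) = 15440 - 1290 = 14150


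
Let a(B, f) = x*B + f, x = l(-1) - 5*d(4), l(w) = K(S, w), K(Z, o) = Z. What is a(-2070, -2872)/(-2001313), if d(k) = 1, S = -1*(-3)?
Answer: -1268/2001313 ≈ -0.00063358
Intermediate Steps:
S = 3
l(w) = 3
x = -2 (x = 3 - 5*1 = 3 - 5 = -2)
a(B, f) = f - 2*B (a(B, f) = -2*B + f = f - 2*B)
a(-2070, -2872)/(-2001313) = (-2872 - 2*(-2070))/(-2001313) = (-2872 + 4140)*(-1/2001313) = 1268*(-1/2001313) = -1268/2001313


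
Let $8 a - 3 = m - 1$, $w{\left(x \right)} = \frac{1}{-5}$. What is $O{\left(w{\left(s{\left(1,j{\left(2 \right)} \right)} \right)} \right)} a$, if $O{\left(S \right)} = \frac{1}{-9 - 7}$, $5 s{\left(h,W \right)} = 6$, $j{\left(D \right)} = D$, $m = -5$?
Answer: $\frac{3}{128} \approx 0.023438$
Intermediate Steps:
$s{\left(h,W \right)} = \frac{6}{5}$ ($s{\left(h,W \right)} = \frac{1}{5} \cdot 6 = \frac{6}{5}$)
$w{\left(x \right)} = - \frac{1}{5}$
$a = - \frac{3}{8}$ ($a = \frac{3}{8} + \frac{-5 - 1}{8} = \frac{3}{8} + \frac{1}{8} \left(-6\right) = \frac{3}{8} - \frac{3}{4} = - \frac{3}{8} \approx -0.375$)
$O{\left(S \right)} = - \frac{1}{16}$ ($O{\left(S \right)} = \frac{1}{-16} = - \frac{1}{16}$)
$O{\left(w{\left(s{\left(1,j{\left(2 \right)} \right)} \right)} \right)} a = \left(- \frac{1}{16}\right) \left(- \frac{3}{8}\right) = \frac{3}{128}$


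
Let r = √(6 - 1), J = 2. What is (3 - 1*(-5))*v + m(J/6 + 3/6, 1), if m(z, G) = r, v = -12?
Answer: -96 + √5 ≈ -93.764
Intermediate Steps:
r = √5 ≈ 2.2361
m(z, G) = √5
(3 - 1*(-5))*v + m(J/6 + 3/6, 1) = (3 - 1*(-5))*(-12) + √5 = (3 + 5)*(-12) + √5 = 8*(-12) + √5 = -96 + √5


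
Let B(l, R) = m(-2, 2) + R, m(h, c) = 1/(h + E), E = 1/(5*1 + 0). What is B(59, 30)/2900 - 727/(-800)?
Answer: 191867/208800 ≈ 0.91890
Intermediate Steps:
E = ⅕ (E = 1/(5 + 0) = 1/5 = ⅕ ≈ 0.20000)
m(h, c) = 1/(⅕ + h) (m(h, c) = 1/(h + ⅕) = 1/(⅕ + h))
B(l, R) = -5/9 + R (B(l, R) = 5/(1 + 5*(-2)) + R = 5/(1 - 10) + R = 5/(-9) + R = 5*(-⅑) + R = -5/9 + R)
B(59, 30)/2900 - 727/(-800) = (-5/9 + 30)/2900 - 727/(-800) = (265/9)*(1/2900) - 727*(-1/800) = 53/5220 + 727/800 = 191867/208800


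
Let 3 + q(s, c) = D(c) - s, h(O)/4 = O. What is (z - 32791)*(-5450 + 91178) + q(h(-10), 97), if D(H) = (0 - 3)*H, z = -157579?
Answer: -16320039614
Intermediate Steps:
D(H) = -3*H
h(O) = 4*O
q(s, c) = -3 - s - 3*c (q(s, c) = -3 + (-3*c - s) = -3 + (-s - 3*c) = -3 - s - 3*c)
(z - 32791)*(-5450 + 91178) + q(h(-10), 97) = (-157579 - 32791)*(-5450 + 91178) + (-3 - 4*(-10) - 3*97) = -190370*85728 + (-3 - 1*(-40) - 291) = -16320039360 + (-3 + 40 - 291) = -16320039360 - 254 = -16320039614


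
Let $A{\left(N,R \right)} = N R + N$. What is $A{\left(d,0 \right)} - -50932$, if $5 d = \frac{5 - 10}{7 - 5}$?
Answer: $\frac{101863}{2} \approx 50932.0$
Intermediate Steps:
$d = - \frac{1}{2}$ ($d = \frac{\left(5 - 10\right) \frac{1}{7 - 5}}{5} = \frac{\left(-5\right) \frac{1}{2}}{5} = \frac{1}{5} \left(- \frac{5}{2}\right) = - \frac{1}{2} \approx -0.5$)
$A{\left(N,R \right)} = N + N R$
$A{\left(d,0 \right)} - -50932 = - \frac{1 + 0}{2} - -50932 = \left(- \frac{1}{2}\right) 1 + 50932 = - \frac{1}{2} + 50932 = \frac{101863}{2}$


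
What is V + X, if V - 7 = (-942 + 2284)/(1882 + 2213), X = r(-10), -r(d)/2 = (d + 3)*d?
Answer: -543293/4095 ≈ -132.67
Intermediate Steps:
r(d) = -2*d*(3 + d) (r(d) = -2*(d + 3)*d = -2*(3 + d)*d = -2*d*(3 + d))
X = -140 (X = -2*(-10)*(3 - 10) = -2*(-10)*(-7) = -140)
V = 30007/4095 (V = 7 + (-942 + 2284)/(1882 + 2213) = 7 + 1342/4095 = 30007/4095 ≈ 7.3277)
V + X = 30007/4095 - 140 = -543293/4095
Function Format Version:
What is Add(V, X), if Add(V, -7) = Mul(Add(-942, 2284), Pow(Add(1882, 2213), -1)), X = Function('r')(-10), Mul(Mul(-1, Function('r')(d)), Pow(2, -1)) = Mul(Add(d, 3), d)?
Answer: Rational(-543293, 4095) ≈ -132.67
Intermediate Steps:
Function('r')(d) = Mul(-2, d, Add(3, d)) (Function('r')(d) = Mul(-2, Mul(Add(d, 3), d)) = Mul(-2, Mul(Add(3, d), d)) = Mul(-2, Mul(d, Add(3, d))) = Mul(-2, d, Add(3, d)))
X = -140 (X = Mul(-2, -10, Add(3, -10)) = Mul(-2, -10, -7) = -140)
V = Rational(30007, 4095) (V = Add(7, Mul(Add(-942, 2284), Pow(Add(1882, 2213), -1))) = Add(7, Mul(1342, Pow(4095, -1))) = Add(7, Mul(1342, Rational(1, 4095))) = Add(7, Rational(1342, 4095)) = Rational(30007, 4095) ≈ 7.3277)
Add(V, X) = Add(Rational(30007, 4095), -140) = Rational(-543293, 4095)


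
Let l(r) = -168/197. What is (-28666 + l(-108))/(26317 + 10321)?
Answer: -2823685/3608843 ≈ -0.78243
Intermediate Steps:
l(r) = -168/197 (l(r) = -168*1/197 = -168/197)
(-28666 + l(-108))/(26317 + 10321) = (-28666 - 168/197)/(26317 + 10321) = -5647370/197/36638 = -5647370/197*1/36638 = -2823685/3608843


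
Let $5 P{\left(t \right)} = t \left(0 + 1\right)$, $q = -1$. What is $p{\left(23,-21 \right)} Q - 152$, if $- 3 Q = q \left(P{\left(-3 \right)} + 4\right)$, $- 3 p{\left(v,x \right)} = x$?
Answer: $- \frac{2161}{15} \approx -144.07$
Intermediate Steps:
$p{\left(v,x \right)} = - \frac{x}{3}$
$P{\left(t \right)} = \frac{t}{5}$ ($P{\left(t \right)} = \frac{t \left(0 + 1\right)}{5} = \frac{t 1}{5} = \frac{t}{5}$)
$Q = \frac{17}{15}$ ($Q = - \frac{\left(-1\right) \left(\frac{1}{5} \left(-3\right) + 4\right)}{3} = - \frac{\left(-1\right) \left(- \frac{3}{5} + 4\right)}{3} = - \frac{\left(-1\right) \frac{17}{5}}{3} = \left(- \frac{1}{3}\right) \left(- \frac{17}{5}\right) = \frac{17}{15} \approx 1.1333$)
$p{\left(23,-21 \right)} Q - 152 = \left(- \frac{1}{3}\right) \left(-21\right) \frac{17}{15} - 152 = 7 \cdot \frac{17}{15} + \left(-200 + 48\right) = \frac{119}{15} - 152 = - \frac{2161}{15}$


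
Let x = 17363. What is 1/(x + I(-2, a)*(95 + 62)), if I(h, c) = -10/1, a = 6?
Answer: 1/15793 ≈ 6.3319e-5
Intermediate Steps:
I(h, c) = -10 (I(h, c) = -10*1 = -10)
1/(x + I(-2, a)*(95 + 62)) = 1/(17363 - 10*(95 + 62)) = 1/(17363 - 10*157) = 1/(17363 - 1570) = 1/15793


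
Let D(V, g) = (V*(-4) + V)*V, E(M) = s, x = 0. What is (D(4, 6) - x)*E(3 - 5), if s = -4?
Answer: 192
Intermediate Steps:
E(M) = -4
D(V, g) = -3*V**2 (D(V, g) = (-4*V + V)*V = (-3*V)*V = -3*V**2)
(D(4, 6) - x)*E(3 - 5) = (-3*4**2 - 1*0)*(-4) = (-3*16 + 0)*(-4) = (-48 + 0)*(-4) = -48*(-4) = 192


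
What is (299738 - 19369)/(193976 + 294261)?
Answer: 280369/488237 ≈ 0.57425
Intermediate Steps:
(299738 - 19369)/(193976 + 294261) = 280369/488237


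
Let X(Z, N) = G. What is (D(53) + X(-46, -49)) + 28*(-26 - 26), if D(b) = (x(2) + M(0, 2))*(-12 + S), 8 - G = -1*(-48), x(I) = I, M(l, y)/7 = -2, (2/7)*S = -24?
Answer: -344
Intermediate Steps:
S = -84 (S = (7/2)*(-24) = -84)
M(l, y) = -14 (M(l, y) = 7*(-2) = -14)
G = -40 (G = 8 - (-1)*(-48) = 8 - 1*48 = 8 - 48 = -40)
X(Z, N) = -40
D(b) = 1152 (D(b) = (2 - 14)*(-12 - 84) = -12*(-96) = 1152)
(D(53) + X(-46, -49)) + 28*(-26 - 26) = (1152 - 40) + 28*(-26 - 26) = 1112 + 28*(-52) = 1112 - 1456 = -344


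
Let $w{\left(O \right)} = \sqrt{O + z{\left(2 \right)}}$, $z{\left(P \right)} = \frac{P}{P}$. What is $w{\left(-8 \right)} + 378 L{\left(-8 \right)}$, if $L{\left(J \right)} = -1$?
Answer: $-378 + i \sqrt{7} \approx -378.0 + 2.6458 i$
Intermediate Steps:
$z{\left(P \right)} = 1$
$w{\left(O \right)} = \sqrt{1 + O}$ ($w{\left(O \right)} = \sqrt{O + 1} = \sqrt{1 + O}$)
$w{\left(-8 \right)} + 378 L{\left(-8 \right)} = \sqrt{1 - 8} + 378 \left(-1\right) = \sqrt{-7} - 378 = i \sqrt{7} - 378 = -378 + i \sqrt{7}$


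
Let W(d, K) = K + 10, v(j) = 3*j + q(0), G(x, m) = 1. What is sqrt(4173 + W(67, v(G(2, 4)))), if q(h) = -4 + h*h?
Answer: sqrt(4182) ≈ 64.668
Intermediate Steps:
q(h) = -4 + h**2
v(j) = -4 + 3*j (v(j) = 3*j + (-4 + 0**2) = 3*j + (-4 + 0) = 3*j - 4 = -4 + 3*j)
W(d, K) = 10 + K
sqrt(4173 + W(67, v(G(2, 4)))) = sqrt(4173 + (10 + (-4 + 3*1))) = sqrt(4173 + (10 + (-4 + 3))) = sqrt(4173 + (10 - 1)) = sqrt(4173 + 9) = sqrt(4182)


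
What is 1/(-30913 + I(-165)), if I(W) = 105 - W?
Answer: -1/30643 ≈ -3.2634e-5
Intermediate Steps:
1/(-30913 + I(-165)) = 1/(-30913 + (105 - 1*(-165))) = 1/(-30913 + (105 + 165)) = 1/(-30913 + 270) = 1/(-30643) = -1/30643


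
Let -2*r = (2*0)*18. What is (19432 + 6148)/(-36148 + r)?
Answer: -6395/9037 ≈ -0.70765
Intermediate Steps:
r = 0 (r = -2*0*18/2 = -0*18 = -½*0 = 0)
(19432 + 6148)/(-36148 + r) = (19432 + 6148)/(-36148 + 0) = 25580/(-36148) = 25580*(-1/36148) = -6395/9037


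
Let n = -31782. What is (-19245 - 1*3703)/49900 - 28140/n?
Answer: 28118861/66080075 ≈ 0.42553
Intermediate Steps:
(-19245 - 1*3703)/49900 - 28140/n = (-19245 - 1*3703)/49900 - 28140/(-31782) = (-19245 - 3703)*(1/49900) - 28140*(-1/31782) = -22948*1/49900 + 4690/5297 = -5737/12475 + 4690/5297 = 28118861/66080075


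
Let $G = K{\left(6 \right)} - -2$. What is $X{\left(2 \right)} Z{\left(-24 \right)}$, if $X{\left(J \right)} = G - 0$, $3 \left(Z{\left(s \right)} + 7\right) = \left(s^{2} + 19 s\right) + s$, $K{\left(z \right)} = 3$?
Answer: $125$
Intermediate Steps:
$Z{\left(s \right)} = -7 + \frac{s^{2}}{3} + \frac{20 s}{3}$ ($Z{\left(s \right)} = -7 + \frac{\left(s^{2} + 19 s\right) + s}{3} = -7 + \frac{s^{2} + 20 s}{3} = -7 + \left(\frac{s^{2}}{3} + \frac{20 s}{3}\right) = -7 + \frac{s^{2}}{3} + \frac{20 s}{3}$)
$G = 5$ ($G = 3 - -2 = 3 + 2 = 5$)
$X{\left(J \right)} = 5$ ($X{\left(J \right)} = 5 - 0 = 5 + 0 = 5$)
$X{\left(2 \right)} Z{\left(-24 \right)} = 5 \left(-7 + \frac{\left(-24\right)^{2}}{3} + \frac{20}{3} \left(-24\right)\right) = 5 \left(-7 + \frac{1}{3} \cdot 576 - 160\right) = 5 \left(-7 + 192 - 160\right) = 5 \cdot 25 = 125$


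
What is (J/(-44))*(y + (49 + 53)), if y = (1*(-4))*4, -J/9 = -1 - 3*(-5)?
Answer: 2709/11 ≈ 246.27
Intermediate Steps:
J = -126 (J = -9*(-1 - 3*(-5)) = -9*(-1 + 15) = -9*14 = -126)
y = -16 (y = -4*4 = -16)
(J/(-44))*(y + (49 + 53)) = (-126/(-44))*(-16 + (49 + 53)) = (-126*(-1/44))*(-16 + 102) = (63/22)*86 = 2709/11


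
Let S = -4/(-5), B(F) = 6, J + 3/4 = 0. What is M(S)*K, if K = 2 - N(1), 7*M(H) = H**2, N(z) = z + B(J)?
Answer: -16/35 ≈ -0.45714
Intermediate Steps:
J = -3/4 (J = -3/4 + 0 = -3/4 ≈ -0.75000)
N(z) = 6 + z (N(z) = z + 6 = 6 + z)
S = 4/5 (S = -4*(-1/5) = 4/5 ≈ 0.80000)
M(H) = H**2/7
K = -5 (K = 2 - (6 + 1) = 2 - 1*7 = 2 - 7 = -5)
M(S)*K = ((4/5)**2/7)*(-5) = ((1/7)*(16/25))*(-5) = (16/175)*(-5) = -16/35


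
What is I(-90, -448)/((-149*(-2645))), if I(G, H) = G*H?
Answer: 8064/78821 ≈ 0.10231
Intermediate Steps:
I(-90, -448)/((-149*(-2645))) = (-90*(-448))/((-149*(-2645))) = 40320/394105 = 40320*(1/394105) = 8064/78821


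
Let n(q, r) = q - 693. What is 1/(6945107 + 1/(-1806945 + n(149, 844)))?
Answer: 1807489/12553204506322 ≈ 1.4399e-7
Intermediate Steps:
n(q, r) = -693 + q
1/(6945107 + 1/(-1806945 + n(149, 844))) = 1/(6945107 + 1/(-1806945 + (-693 + 149))) = 1/(6945107 + 1/(-1806945 - 544)) = 1/(6945107 + 1/(-1807489)) = 1/(6945107 - 1/1807489) = 1/(12553204506322/1807489) = 1807489/12553204506322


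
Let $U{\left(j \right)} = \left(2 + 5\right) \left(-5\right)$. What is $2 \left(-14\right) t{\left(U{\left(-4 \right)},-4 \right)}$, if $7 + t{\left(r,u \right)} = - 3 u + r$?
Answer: $840$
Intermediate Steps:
$U{\left(j \right)} = -35$ ($U{\left(j \right)} = 7 \left(-5\right) = -35$)
$t{\left(r,u \right)} = -7 + r - 3 u$ ($t{\left(r,u \right)} = -7 + \left(- 3 u + r\right) = -7 + \left(r - 3 u\right) = -7 + r - 3 u$)
$2 \left(-14\right) t{\left(U{\left(-4 \right)},-4 \right)} = 2 \left(-14\right) \left(-7 - 35 - -12\right) = - 28 \left(-7 - 35 + 12\right) = \left(-28\right) \left(-30\right) = 840$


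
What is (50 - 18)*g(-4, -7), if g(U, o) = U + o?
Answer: -352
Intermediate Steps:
(50 - 18)*g(-4, -7) = (50 - 18)*(-4 - 7) = 32*(-11) = -352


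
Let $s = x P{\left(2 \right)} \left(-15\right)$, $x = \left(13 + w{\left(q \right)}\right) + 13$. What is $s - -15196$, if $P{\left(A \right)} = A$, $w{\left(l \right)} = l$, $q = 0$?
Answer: $14416$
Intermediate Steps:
$x = 26$ ($x = \left(13 + 0\right) + 13 = 13 + 13 = 26$)
$s = -780$ ($s = 26 \cdot 2 \left(-15\right) = 52 \left(-15\right) = -780$)
$s - -15196 = -780 - -15196 = -780 + 15196 = 14416$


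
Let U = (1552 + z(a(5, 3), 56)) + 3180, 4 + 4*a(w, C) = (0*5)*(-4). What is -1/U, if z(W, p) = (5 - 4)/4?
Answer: -4/18929 ≈ -0.00021132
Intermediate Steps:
a(w, C) = -1 (a(w, C) = -1 + ((0*5)*(-4))/4 = -1 + (0*(-4))/4 = -1 + (¼)*0 = -1 + 0 = -1)
z(W, p) = ¼ (z(W, p) = (¼)*1 = ¼)
U = 18929/4 (U = (1552 + ¼) + 3180 = 6209/4 + 3180 = 18929/4 ≈ 4732.3)
-1/U = -1/18929/4 = -1*4/18929 = -4/18929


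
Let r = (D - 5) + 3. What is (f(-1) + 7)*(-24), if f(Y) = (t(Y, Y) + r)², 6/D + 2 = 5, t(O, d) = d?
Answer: -192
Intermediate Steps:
D = 2 (D = 6/(-2 + 5) = 6/3 = 6*(⅓) = 2)
r = 0 (r = (2 - 5) + 3 = -3 + 3 = 0)
f(Y) = Y² (f(Y) = (Y + 0)² = Y²)
(f(-1) + 7)*(-24) = ((-1)² + 7)*(-24) = (1 + 7)*(-24) = 8*(-24) = -192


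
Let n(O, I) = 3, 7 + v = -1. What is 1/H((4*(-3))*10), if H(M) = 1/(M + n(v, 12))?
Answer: -117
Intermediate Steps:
v = -8 (v = -7 - 1 = -8)
H(M) = 1/(3 + M) (H(M) = 1/(M + 3) = 1/(3 + M))
1/H((4*(-3))*10) = 1/(1/(3 + (4*(-3))*10)) = 1/(1/(3 - 12*10)) = 1/(1/(3 - 120)) = 1/(1/(-117)) = 1/(-1/117) = -117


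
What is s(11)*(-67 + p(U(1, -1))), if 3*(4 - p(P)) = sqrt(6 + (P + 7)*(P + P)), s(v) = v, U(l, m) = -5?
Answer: -693 - 11*I*sqrt(14)/3 ≈ -693.0 - 13.719*I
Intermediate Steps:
p(P) = 4 - sqrt(6 + 2*P*(7 + P))/3 (p(P) = 4 - sqrt(6 + (P + 7)*(P + P))/3 = 4 - sqrt(6 + (7 + P)*(2*P))/3 = 4 - sqrt(6 + 2*P*(7 + P))/3)
s(11)*(-67 + p(U(1, -1))) = 11*(-67 + (4 - sqrt(6 + 2*(-5)**2 + 14*(-5))/3)) = 11*(-67 + (4 - sqrt(6 + 2*25 - 70)/3)) = 11*(-67 + (4 - sqrt(6 + 50 - 70)/3)) = 11*(-67 + (4 - I*sqrt(14)/3)) = 11*(-63 - I*sqrt(14)/3) = -693 - 11*I*sqrt(14)/3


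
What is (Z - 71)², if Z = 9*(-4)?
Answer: 11449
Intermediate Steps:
Z = -36
(Z - 71)² = (-36 - 71)² = (-107)² = 11449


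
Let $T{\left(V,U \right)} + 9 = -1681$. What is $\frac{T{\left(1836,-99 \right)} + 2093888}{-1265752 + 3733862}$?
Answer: $\frac{1046099}{1234055} \approx 0.84769$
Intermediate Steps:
$T{\left(V,U \right)} = -1690$ ($T{\left(V,U \right)} = -9 - 1681 = -1690$)
$\frac{T{\left(1836,-99 \right)} + 2093888}{-1265752 + 3733862} = \frac{-1690 + 2093888}{-1265752 + 3733862} = \frac{2092198}{2468110} = 2092198 \cdot \frac{1}{2468110} = \frac{1046099}{1234055}$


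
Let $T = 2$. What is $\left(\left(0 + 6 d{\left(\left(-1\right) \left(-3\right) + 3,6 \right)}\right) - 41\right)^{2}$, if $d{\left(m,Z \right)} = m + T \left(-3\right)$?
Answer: $1681$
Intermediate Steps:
$d{\left(m,Z \right)} = -6 + m$ ($d{\left(m,Z \right)} = m + 2 \left(-3\right) = m - 6 = -6 + m$)
$\left(\left(0 + 6 d{\left(\left(-1\right) \left(-3\right) + 3,6 \right)}\right) - 41\right)^{2} = \left(\left(0 + 6 \left(-6 + \left(\left(-1\right) \left(-3\right) + 3\right)\right)\right) - 41\right)^{2} = \left(\left(0 + 6 \left(-6 + \left(3 + 3\right)\right)\right) - 41\right)^{2} = \left(\left(0 + 6 \left(-6 + 6\right)\right) - 41\right)^{2} = \left(\left(0 + 6 \cdot 0\right) - 41\right)^{2} = \left(\left(0 + 0\right) - 41\right)^{2} = \left(0 - 41\right)^{2} = \left(-41\right)^{2} = 1681$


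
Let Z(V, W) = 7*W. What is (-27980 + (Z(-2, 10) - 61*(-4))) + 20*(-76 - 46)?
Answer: -30106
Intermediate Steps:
(-27980 + (Z(-2, 10) - 61*(-4))) + 20*(-76 - 46) = (-27980 + (7*10 - 61*(-4))) + 20*(-76 - 46) = (-27980 + (70 + 244)) + 20*(-122) = (-27980 + 314) - 2440 = -27666 - 2440 = -30106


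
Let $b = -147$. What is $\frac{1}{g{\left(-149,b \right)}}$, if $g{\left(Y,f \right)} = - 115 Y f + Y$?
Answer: $- \frac{1}{2518994} \approx -3.9698 \cdot 10^{-7}$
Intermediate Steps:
$g{\left(Y,f \right)} = Y - 115 Y f$ ($g{\left(Y,f \right)} = - 115 Y f + Y = Y - 115 Y f$)
$\frac{1}{g{\left(-149,b \right)}} = \frac{1}{\left(-149\right) \left(1 - -16905\right)} = \frac{1}{\left(-149\right) \left(1 + 16905\right)} = \frac{1}{\left(-149\right) 16906} = \frac{1}{-2518994} = - \frac{1}{2518994}$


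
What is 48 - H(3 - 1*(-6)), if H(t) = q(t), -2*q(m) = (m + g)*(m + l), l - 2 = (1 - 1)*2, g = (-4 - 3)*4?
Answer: -113/2 ≈ -56.500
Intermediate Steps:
g = -28 (g = -7*4 = -28)
l = 2 (l = 2 + (1 - 1)*2 = 2 + 0*2 = 2 + 0 = 2)
q(m) = -(-28 + m)*(2 + m)/2 (q(m) = -(m - 28)*(m + 2)/2 = -(-28 + m)*(2 + m)/2)
H(t) = 28 + 13*t - t²/2
48 - H(3 - 1*(-6)) = 48 - (28 + 13*(3 - 1*(-6)) - (3 - 1*(-6))²/2) = 48 - (28 + 13*(3 + 6) - (3 + 6)²/2) = 48 - (28 + 13*9 - ½*9²) = 48 - (28 + 117 - ½*81) = 48 - (28 + 117 - 81/2) = 48 - 1*209/2 = 48 - 209/2 = -113/2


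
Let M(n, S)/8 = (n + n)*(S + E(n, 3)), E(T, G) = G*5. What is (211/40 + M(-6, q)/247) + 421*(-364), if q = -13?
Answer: -1514006283/9880 ≈ -1.5324e+5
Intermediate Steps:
E(T, G) = 5*G
M(n, S) = 16*n*(15 + S) (M(n, S) = 8*((n + n)*(S + 5*3)) = 8*((2*n)*(S + 15)) = 8*((2*n)*(15 + S)) = 8*(2*n*(15 + S)) = 16*n*(15 + S))
(211/40 + M(-6, q)/247) + 421*(-364) = (211/40 + (16*(-6)*(15 - 13))/247) + 421*(-364) = (211*(1/40) + (16*(-6)*2)*(1/247)) - 153244 = (211/40 - 192*1/247) - 153244 = (211/40 - 192/247) - 153244 = 44437/9880 - 153244 = -1514006283/9880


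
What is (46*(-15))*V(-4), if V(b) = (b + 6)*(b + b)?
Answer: 11040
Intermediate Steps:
V(b) = 2*b*(6 + b) (V(b) = (6 + b)*(2*b) = 2*b*(6 + b))
(46*(-15))*V(-4) = (46*(-15))*(2*(-4)*(6 - 4)) = -1380*(-4)*2 = -690*(-16) = 11040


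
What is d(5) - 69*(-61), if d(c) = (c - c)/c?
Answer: 4209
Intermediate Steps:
d(c) = 0 (d(c) = 0/c = 0)
d(5) - 69*(-61) = 0 - 69*(-61) = 0 + 4209 = 4209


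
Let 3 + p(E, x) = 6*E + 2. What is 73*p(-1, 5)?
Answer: -511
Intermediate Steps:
p(E, x) = -1 + 6*E (p(E, x) = -3 + (6*E + 2) = -3 + (2 + 6*E) = -1 + 6*E)
73*p(-1, 5) = 73*(-1 + 6*(-1)) = 73*(-1 - 6) = 73*(-7) = -511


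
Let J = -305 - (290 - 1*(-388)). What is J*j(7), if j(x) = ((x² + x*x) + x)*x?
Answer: -722505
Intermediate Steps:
J = -983 (J = -305 - (290 + 388) = -305 - 1*678 = -305 - 678 = -983)
j(x) = x*(x + 2*x²) (j(x) = ((x² + x²) + x)*x = (2*x² + x)*x = (x + 2*x²)*x = x*(x + 2*x²))
J*j(7) = -983*7²*(1 + 2*7) = -48167*(1 + 14) = -48167*15 = -983*735 = -722505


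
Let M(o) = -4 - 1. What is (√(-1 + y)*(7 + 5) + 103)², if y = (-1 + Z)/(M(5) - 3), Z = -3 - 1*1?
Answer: 10555 + 618*I*√6 ≈ 10555.0 + 1513.8*I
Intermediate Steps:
M(o) = -5
Z = -4 (Z = -3 - 1 = -4)
y = 5/8 (y = (-1 - 4)/(-5 - 3) = -5/(-8) = -5*(-⅛) = 5/8 ≈ 0.62500)
(√(-1 + y)*(7 + 5) + 103)² = (√(-1 + 5/8)*(7 + 5) + 103)² = (√(-3/8)*12 + 103)² = ((I*√6/4)*12 + 103)² = (3*I*√6 + 103)² = (103 + 3*I*√6)²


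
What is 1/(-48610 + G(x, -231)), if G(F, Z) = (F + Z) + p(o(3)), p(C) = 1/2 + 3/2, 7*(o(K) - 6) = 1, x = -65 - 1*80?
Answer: -1/48984 ≈ -2.0415e-5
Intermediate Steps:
x = -145 (x = -65 - 80 = -145)
o(K) = 43/7 (o(K) = 6 + (1/7)*1 = 6 + 1/7 = 43/7)
p(C) = 2 (p(C) = 1*(1/2) + 3*(1/2) = 1/2 + 3/2 = 2)
G(F, Z) = 2 + F + Z (G(F, Z) = (F + Z) + 2 = 2 + F + Z)
1/(-48610 + G(x, -231)) = 1/(-48610 + (2 - 145 - 231)) = 1/(-48610 - 374) = 1/(-48984) = -1/48984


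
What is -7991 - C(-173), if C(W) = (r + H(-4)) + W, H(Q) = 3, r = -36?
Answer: -7785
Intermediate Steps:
C(W) = -33 + W (C(W) = (-36 + 3) + W = -33 + W)
-7991 - C(-173) = -7991 - (-33 - 173) = -7991 - 1*(-206) = -7991 + 206 = -7785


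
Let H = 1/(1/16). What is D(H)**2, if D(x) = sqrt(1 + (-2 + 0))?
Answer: -1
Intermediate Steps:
H = 16 (H = 1/(1/16) = 16)
D(x) = I (D(x) = sqrt(1 - 2) = sqrt(-1) = I)
D(H)**2 = I**2 = -1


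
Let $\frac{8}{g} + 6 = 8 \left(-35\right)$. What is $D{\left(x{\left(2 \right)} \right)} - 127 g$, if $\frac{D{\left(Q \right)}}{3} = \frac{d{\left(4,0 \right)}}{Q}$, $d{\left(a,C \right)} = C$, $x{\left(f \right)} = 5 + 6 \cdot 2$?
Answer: $\frac{508}{143} \approx 3.5524$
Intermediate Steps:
$x{\left(f \right)} = 17$ ($x{\left(f \right)} = 5 + 12 = 17$)
$g = - \frac{4}{143}$ ($g = \frac{8}{-6 + 8 \left(-35\right)} = \frac{8}{-6 - 280} = \frac{8}{-286} = 8 \left(- \frac{1}{286}\right) = - \frac{4}{143} \approx -0.027972$)
$D{\left(Q \right)} = 0$ ($D{\left(Q \right)} = 3 \frac{0}{Q} = 3 \cdot 0 = 0$)
$D{\left(x{\left(2 \right)} \right)} - 127 g = 0 - - \frac{508}{143} = 0 + \frac{508}{143} = \frac{508}{143}$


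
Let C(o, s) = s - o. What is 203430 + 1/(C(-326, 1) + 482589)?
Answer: 98239601881/482916 ≈ 2.0343e+5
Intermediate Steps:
203430 + 1/(C(-326, 1) + 482589) = 203430 + 1/((1 - 1*(-326)) + 482589) = 203430 + 1/((1 + 326) + 482589) = 203430 + 1/(327 + 482589) = 203430 + 1/482916 = 98239601881/482916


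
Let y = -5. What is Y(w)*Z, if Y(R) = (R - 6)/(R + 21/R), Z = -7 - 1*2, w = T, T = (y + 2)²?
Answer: -81/34 ≈ -2.3824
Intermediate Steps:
T = 9 (T = (-5 + 2)² = (-3)² = 9)
w = 9
Z = -9 (Z = -7 - 2 = -9)
Y(R) = (-6 + R)/(R + 21/R)
Y(w)*Z = (9*(-6 + 9)/(21 + 9²))*(-9) = (9*3/(21 + 81))*(-9) = (9*3/102)*(-9) = (9*(1/102)*3)*(-9) = (9/34)*(-9) = -81/34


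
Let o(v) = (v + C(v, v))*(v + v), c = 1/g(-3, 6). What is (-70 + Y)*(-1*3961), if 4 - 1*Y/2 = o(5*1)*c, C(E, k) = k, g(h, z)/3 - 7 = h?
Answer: 934796/3 ≈ 3.1160e+5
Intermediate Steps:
g(h, z) = 21 + 3*h
c = 1/12 (c = 1/(21 + 3*(-3)) = 1/(21 - 9) = 1/12 ≈ 0.083333)
o(v) = 4*v² (o(v) = (v + v)*(v + v) = (2*v)*(2*v) = 4*v²)
Y = -26/3 (Y = 8 - 2*4*(5*1)²/12 = 8 - 2*4*5²/12 = 8 - 2*4*25/12 = 8 - 200/12 = 8 - 2*25/3 = 8 - 50/3 = -26/3 ≈ -8.6667)
(-70 + Y)*(-1*3961) = (-70 - 26/3)*(-1*3961) = -236/3*(-3961) = 934796/3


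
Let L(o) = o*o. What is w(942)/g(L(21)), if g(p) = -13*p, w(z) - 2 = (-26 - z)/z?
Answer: -458/2700243 ≈ -0.00016961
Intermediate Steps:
L(o) = o²
w(z) = 2 + (-26 - z)/z
w(942)/g(L(21)) = ((-26 + 942)/942)/((-13*21²)) = ((1/942)*916)/((-13*441)) = (458/471)/(-5733) = (458/471)*(-1/5733) = -458/2700243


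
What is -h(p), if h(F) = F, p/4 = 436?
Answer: -1744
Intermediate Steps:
p = 1744 (p = 4*436 = 1744)
-h(p) = -1*1744 = -1744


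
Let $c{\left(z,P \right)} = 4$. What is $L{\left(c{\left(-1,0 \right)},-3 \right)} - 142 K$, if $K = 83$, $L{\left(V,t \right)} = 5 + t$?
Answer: $-11784$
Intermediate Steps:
$L{\left(c{\left(-1,0 \right)},-3 \right)} - 142 K = \left(5 - 3\right) - 11786 = 2 - 11786 = -11784$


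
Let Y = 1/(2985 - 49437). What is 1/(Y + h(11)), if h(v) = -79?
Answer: -46452/3669709 ≈ -0.012658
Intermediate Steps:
Y = -1/46452 (Y = 1/(-46452) = -1/46452 ≈ -2.1528e-5)
1/(Y + h(11)) = 1/(-1/46452 - 79) = 1/(-3669709/46452) = -46452/3669709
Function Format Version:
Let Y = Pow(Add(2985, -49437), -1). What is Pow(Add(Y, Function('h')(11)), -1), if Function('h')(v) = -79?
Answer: Rational(-46452, 3669709) ≈ -0.012658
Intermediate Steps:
Y = Rational(-1, 46452) (Y = Pow(-46452, -1) = Rational(-1, 46452) ≈ -2.1528e-5)
Pow(Add(Y, Function('h')(11)), -1) = Pow(Add(Rational(-1, 46452), -79), -1) = Pow(Rational(-3669709, 46452), -1) = Rational(-46452, 3669709)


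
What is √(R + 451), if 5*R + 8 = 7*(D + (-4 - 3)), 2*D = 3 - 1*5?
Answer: √10955/5 ≈ 20.933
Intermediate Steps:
D = -1 (D = (3 - 1*5)/2 = (3 - 5)/2 = (½)*(-2) = -1)
R = -64/5 (R = -8/5 + (7*(-1 + (-4 - 3)))/5 = -8/5 + (7*(-1 - 7))/5 = -8/5 + (7*(-8))/5 = -8/5 + (⅕)*(-56) = -8/5 - 56/5 = -64/5 ≈ -12.800)
√(R + 451) = √(-64/5 + 451) = √(2191/5) = √10955/5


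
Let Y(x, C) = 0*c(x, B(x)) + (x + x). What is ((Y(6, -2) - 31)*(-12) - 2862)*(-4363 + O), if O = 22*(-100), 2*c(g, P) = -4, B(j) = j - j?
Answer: 17286942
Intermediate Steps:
B(j) = 0
c(g, P) = -2 (c(g, P) = (1/2)*(-4) = -2)
Y(x, C) = 2*x (Y(x, C) = 0*(-2) + (x + x) = 0 + 2*x = 2*x)
O = -2200
((Y(6, -2) - 31)*(-12) - 2862)*(-4363 + O) = ((2*6 - 31)*(-12) - 2862)*(-4363 - 2200) = ((12 - 31)*(-12) - 2862)*(-6563) = (-19*(-12) - 2862)*(-6563) = (228 - 2862)*(-6563) = -2634*(-6563) = 17286942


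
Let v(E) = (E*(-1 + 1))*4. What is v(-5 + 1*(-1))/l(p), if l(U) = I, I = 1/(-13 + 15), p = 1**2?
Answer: 0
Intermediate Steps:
p = 1
I = 1/2 ≈ 0.50000
l(U) = 1/2
v(E) = 0 (v(E) = (E*0)*4 = 0*4 = 0)
v(-5 + 1*(-1))/l(p) = 0/(1/2) = 0*2 = 0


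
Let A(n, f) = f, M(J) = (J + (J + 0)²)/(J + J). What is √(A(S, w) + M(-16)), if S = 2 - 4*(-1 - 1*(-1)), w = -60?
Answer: 3*I*√30/2 ≈ 8.2158*I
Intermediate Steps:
M(J) = (J + J²)/(2*J) (M(J) = (J + J²)/((2*J)) = (J + J²)*(1/(2*J)) = (J + J²)/(2*J))
S = 2 (S = 2 - 4*(-1 + 1) = 2 - 4*0 = 2 + 0 = 2)
√(A(S, w) + M(-16)) = √(-60 + (½ + (½)*(-16))) = √(-60 + (½ - 8)) = √(-60 - 15/2) = √(-135/2) = 3*I*√30/2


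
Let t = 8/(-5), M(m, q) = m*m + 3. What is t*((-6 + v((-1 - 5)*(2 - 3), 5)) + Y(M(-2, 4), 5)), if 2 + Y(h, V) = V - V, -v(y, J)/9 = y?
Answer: 496/5 ≈ 99.200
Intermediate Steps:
M(m, q) = 3 + m² (M(m, q) = m² + 3 = 3 + m²)
v(y, J) = -9*y
Y(h, V) = -2 (Y(h, V) = -2 + (V - V) = -2 + 0 = -2)
t = -8/5 (t = 8*(-⅕) = -8/5 ≈ -1.6000)
t*((-6 + v((-1 - 5)*(2 - 3), 5)) + Y(M(-2, 4), 5)) = -8*((-6 - 9*(-1 - 5)*(2 - 3)) - 2)/5 = -8*((-6 - (-54)*(-1)) - 2)/5 = -8*((-6 - 9*6) - 2)/5 = -8*((-6 - 54) - 2)/5 = -8*(-60 - 2)/5 = -8/5*(-62) = 496/5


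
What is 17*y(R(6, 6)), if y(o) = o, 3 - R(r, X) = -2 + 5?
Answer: 0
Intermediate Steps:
R(r, X) = 0 (R(r, X) = 3 - (-2 + 5) = 3 - 1*3 = 3 - 3 = 0)
17*y(R(6, 6)) = 17*0 = 0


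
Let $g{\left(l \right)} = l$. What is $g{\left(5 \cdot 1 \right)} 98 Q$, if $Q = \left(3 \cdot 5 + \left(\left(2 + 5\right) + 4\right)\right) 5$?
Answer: $63700$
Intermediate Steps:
$Q = 130$ ($Q = \left(15 + \left(7 + 4\right)\right) 5 = \left(15 + 11\right) 5 = 26 \cdot 5 = 130$)
$g{\left(5 \cdot 1 \right)} 98 Q = 5 \cdot 1 \cdot 98 \cdot 130 = 5 \cdot 98 \cdot 130 = 490 \cdot 130 = 63700$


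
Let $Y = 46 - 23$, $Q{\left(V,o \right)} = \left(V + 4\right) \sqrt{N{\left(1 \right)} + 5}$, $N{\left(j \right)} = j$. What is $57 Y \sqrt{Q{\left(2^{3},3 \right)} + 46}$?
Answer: $1311 \sqrt{46 + 12 \sqrt{6}} \approx 11383.0$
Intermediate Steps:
$Q{\left(V,o \right)} = \sqrt{6} \left(4 + V\right)$ ($Q{\left(V,o \right)} = \left(V + 4\right) \sqrt{1 + 5} = \left(4 + V\right) \sqrt{6} = \sqrt{6} \left(4 + V\right)$)
$Y = 23$ ($Y = 46 - 23 = 23$)
$57 Y \sqrt{Q{\left(2^{3},3 \right)} + 46} = 57 \cdot 23 \sqrt{\sqrt{6} \left(4 + 2^{3}\right) + 46} = 1311 \sqrt{\sqrt{6} \left(4 + 8\right) + 46} = 1311 \sqrt{\sqrt{6} \cdot 12 + 46} = 1311 \sqrt{12 \sqrt{6} + 46} = 1311 \sqrt{46 + 12 \sqrt{6}}$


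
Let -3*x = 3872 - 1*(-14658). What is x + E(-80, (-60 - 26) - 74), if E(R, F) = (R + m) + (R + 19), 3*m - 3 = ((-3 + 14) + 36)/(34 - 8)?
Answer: -492653/78 ≈ -6316.1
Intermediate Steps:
x = -18530/3 (x = -(3872 - 1*(-14658))/3 = -(3872 + 14658)/3 = -⅓*18530 = -18530/3 ≈ -6176.7)
m = 125/78 (m = 1 + (((-3 + 14) + 36)/(34 - 8))/3 = 1 + ((11 + 36)/26)/3 = 1 + (47*(1/26))/3 = 1 + (⅓)*(47/26) = 1 + 47/78 = 125/78 ≈ 1.6026)
E(R, F) = 1607/78 + 2*R (E(R, F) = (R + 125/78) + (R + 19) = (125/78 + R) + (19 + R) = 1607/78 + 2*R)
x + E(-80, (-60 - 26) - 74) = -18530/3 + (1607/78 + 2*(-80)) = -18530/3 + (1607/78 - 160) = -18530/3 - 10873/78 = -492653/78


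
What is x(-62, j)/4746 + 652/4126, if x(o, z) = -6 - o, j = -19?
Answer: 118766/699357 ≈ 0.16982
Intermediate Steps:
x(-62, j)/4746 + 652/4126 = (-6 - 1*(-62))/4746 + 652/4126 = (-6 + 62)*(1/4746) + 652*(1/4126) = 56*(1/4746) + 326/2063 = 4/339 + 326/2063 = 118766/699357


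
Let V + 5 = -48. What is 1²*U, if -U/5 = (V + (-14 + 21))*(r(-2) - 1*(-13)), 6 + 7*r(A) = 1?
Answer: 19780/7 ≈ 2825.7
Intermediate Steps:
r(A) = -5/7 (r(A) = -6/7 + (⅐)*1 = -6/7 + ⅐ = -5/7)
V = -53 (V = -5 - 48 = -53)
U = 19780/7 (U = -5*(-53 + (-14 + 21))*(-5/7 - 1*(-13)) = -5*(-53 + 7)*(-5/7 + 13) = -(-230)*86/7 = -5*(-3956/7) = 19780/7 ≈ 2825.7)
1²*U = 1²*(19780/7) = 1*(19780/7) = 19780/7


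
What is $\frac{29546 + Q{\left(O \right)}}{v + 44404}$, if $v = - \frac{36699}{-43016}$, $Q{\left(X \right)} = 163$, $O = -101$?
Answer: $\frac{1277962344}{1910119163} \approx 0.66905$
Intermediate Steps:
$v = \frac{36699}{43016}$ ($v = \left(-36699\right) \left(- \frac{1}{43016}\right) = \frac{36699}{43016} \approx 0.85315$)
$\frac{29546 + Q{\left(O \right)}}{v + 44404} = \frac{29546 + 163}{\frac{36699}{43016} + 44404} = \frac{29709}{\frac{1910119163}{43016}} = 29709 \cdot \frac{43016}{1910119163} = \frac{1277962344}{1910119163}$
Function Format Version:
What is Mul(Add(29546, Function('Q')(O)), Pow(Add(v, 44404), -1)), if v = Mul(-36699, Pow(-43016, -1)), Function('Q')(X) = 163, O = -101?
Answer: Rational(1277962344, 1910119163) ≈ 0.66905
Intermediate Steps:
v = Rational(36699, 43016) (v = Mul(-36699, Rational(-1, 43016)) = Rational(36699, 43016) ≈ 0.85315)
Mul(Add(29546, Function('Q')(O)), Pow(Add(v, 44404), -1)) = Mul(Add(29546, 163), Pow(Add(Rational(36699, 43016), 44404), -1)) = Mul(29709, Pow(Rational(1910119163, 43016), -1)) = Mul(29709, Rational(43016, 1910119163)) = Rational(1277962344, 1910119163)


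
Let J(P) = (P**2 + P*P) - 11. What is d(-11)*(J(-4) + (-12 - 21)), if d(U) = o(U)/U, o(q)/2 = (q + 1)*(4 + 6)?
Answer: -2400/11 ≈ -218.18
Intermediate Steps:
o(q) = 20 + 20*q (o(q) = 2*((q + 1)*(4 + 6)) = 2*((1 + q)*10) = 2*(10 + 10*q) = 20 + 20*q)
J(P) = -11 + 2*P**2 (J(P) = (P**2 + P**2) - 11 = 2*P**2 - 11 = -11 + 2*P**2)
d(U) = (20 + 20*U)/U
d(-11)*(J(-4) + (-12 - 21)) = (20 + 20/(-11))*((-11 + 2*(-4)**2) + (-12 - 21)) = (20 + 20*(-1/11))*((-11 + 2*16) - 33) = (20 - 20/11)*((-11 + 32) - 33) = 200*(21 - 33)/11 = (200/11)*(-12) = -2400/11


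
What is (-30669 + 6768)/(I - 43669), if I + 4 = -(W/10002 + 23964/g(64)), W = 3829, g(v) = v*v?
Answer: 122397594624/223682402591 ≈ 0.54719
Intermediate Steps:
g(v) = v²
I = -52405535/5121024 (I = -4 - (3829/10002 + 23964/(64²)) = -4 - (3829*(1/10002) + 23964/4096) = -4 - (3829/10002 + 23964*(1/4096)) = -4 - (3829/10002 + 5991/1024) = -4 - 1*31921439/5121024 = -4 - 31921439/5121024 = -52405535/5121024 ≈ -10.233)
(-30669 + 6768)/(I - 43669) = (-30669 + 6768)/(-52405535/5121024 - 43669) = -23901/(-223682402591/5121024) = -23901*(-5121024/223682402591) = 122397594624/223682402591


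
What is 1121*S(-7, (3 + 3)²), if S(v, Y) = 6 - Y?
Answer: -33630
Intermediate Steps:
1121*S(-7, (3 + 3)²) = 1121*(6 - (3 + 3)²) = 1121*(6 - 1*6²) = 1121*(6 - 1*36) = 1121*(6 - 36) = 1121*(-30) = -33630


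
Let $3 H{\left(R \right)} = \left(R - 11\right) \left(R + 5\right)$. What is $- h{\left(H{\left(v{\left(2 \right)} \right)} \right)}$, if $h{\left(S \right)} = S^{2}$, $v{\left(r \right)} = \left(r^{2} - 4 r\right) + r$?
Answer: $-169$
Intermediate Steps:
$v{\left(r \right)} = r^{2} - 3 r$
$H{\left(R \right)} = \frac{\left(-11 + R\right) \left(5 + R\right)}{3}$ ($H{\left(R \right)} = \frac{\left(R - 11\right) \left(R + 5\right)}{3} = \frac{\left(-11 + R\right) \left(5 + R\right)}{3}$)
$- h{\left(H{\left(v{\left(2 \right)} \right)} \right)} = - \left(- \frac{55}{3} - 2 \cdot 2 \left(-3 + 2\right) + \frac{\left(2 \left(-3 + 2\right)\right)^{2}}{3}\right)^{2} = - \left(- \frac{55}{3} - 2 \cdot 2 \left(-1\right) + \frac{\left(2 \left(-1\right)\right)^{2}}{3}\right)^{2} = - \left(- \frac{55}{3} - -4 + \frac{\left(-2\right)^{2}}{3}\right)^{2} = - \left(- \frac{55}{3} + 4 + \frac{1}{3} \cdot 4\right)^{2} = - \left(- \frac{55}{3} + 4 + \frac{4}{3}\right)^{2} = - \left(-13\right)^{2} = \left(-1\right) 169 = -169$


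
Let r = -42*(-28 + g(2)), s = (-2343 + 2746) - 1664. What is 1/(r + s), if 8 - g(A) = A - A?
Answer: -1/421 ≈ -0.0023753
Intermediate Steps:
s = -1261 (s = 403 - 1664 = -1261)
g(A) = 8 (g(A) = 8 - (A - A) = 8 - 1*0 = 8 + 0 = 8)
r = 840 (r = -42*(-28 + 8) = -42*(-20) = 840)
1/(r + s) = 1/(840 - 1261) = 1/(-421) = -1/421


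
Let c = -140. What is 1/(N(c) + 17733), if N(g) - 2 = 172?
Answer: 1/17907 ≈ 5.5844e-5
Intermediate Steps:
N(g) = 174 (N(g) = 2 + 172 = 174)
1/(N(c) + 17733) = 1/(174 + 17733) = 1/17907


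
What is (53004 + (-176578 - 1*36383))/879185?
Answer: -159957/879185 ≈ -0.18194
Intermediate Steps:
(53004 + (-176578 - 1*36383))/879185 = (53004 + (-176578 - 36383))*(1/879185) = (53004 - 212961)*(1/879185) = -159957*1/879185 = -159957/879185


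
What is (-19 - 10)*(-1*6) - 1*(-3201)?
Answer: 3375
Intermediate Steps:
(-19 - 10)*(-1*6) - 1*(-3201) = -29*(-6) + 3201 = 174 + 3201 = 3375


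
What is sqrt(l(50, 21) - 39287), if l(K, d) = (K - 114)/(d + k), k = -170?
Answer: 3*I*sqrt(96911239)/149 ≈ 198.21*I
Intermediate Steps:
l(K, d) = (-114 + K)/(-170 + d) (l(K, d) = (K - 114)/(d - 170) = (-114 + K)/(-170 + d))
sqrt(l(50, 21) - 39287) = sqrt((-114 + 50)/(-170 + 21) - 39287) = sqrt(-64/(-149) - 39287) = sqrt(-1/149*(-64) - 39287) = sqrt(64/149 - 39287) = sqrt(-5853699/149) = 3*I*sqrt(96911239)/149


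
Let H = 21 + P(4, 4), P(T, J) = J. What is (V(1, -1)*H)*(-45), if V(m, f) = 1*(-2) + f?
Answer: 3375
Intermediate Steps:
V(m, f) = -2 + f
H = 25 (H = 21 + 4 = 25)
(V(1, -1)*H)*(-45) = ((-2 - 1)*25)*(-45) = -3*25*(-45) = -75*(-45) = 3375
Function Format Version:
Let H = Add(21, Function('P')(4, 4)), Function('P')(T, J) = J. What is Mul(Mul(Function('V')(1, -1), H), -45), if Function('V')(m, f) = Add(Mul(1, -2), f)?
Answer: 3375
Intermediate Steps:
Function('V')(m, f) = Add(-2, f)
H = 25 (H = Add(21, 4) = 25)
Mul(Mul(Function('V')(1, -1), H), -45) = Mul(Mul(Add(-2, -1), 25), -45) = Mul(Mul(-3, 25), -45) = Mul(-75, -45) = 3375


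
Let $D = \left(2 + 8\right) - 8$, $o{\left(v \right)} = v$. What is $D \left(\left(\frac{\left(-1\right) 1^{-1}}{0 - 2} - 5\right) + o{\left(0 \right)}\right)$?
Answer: $-9$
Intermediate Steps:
$D = 2$ ($D = 10 - 8 = 2$)
$D \left(\left(\frac{\left(-1\right) 1^{-1}}{0 - 2} - 5\right) + o{\left(0 \right)}\right) = 2 \left(\left(\frac{\left(-1\right) 1^{-1}}{0 - 2} - 5\right) + 0\right) = 2 \left(\left(\frac{\left(-1\right) 1}{-2} - 5\right) + 0\right) = 2 \left(\left(\left(- \frac{1}{2}\right) \left(-1\right) - 5\right) + 0\right) = 2 \left(\left(\frac{1}{2} - 5\right) + 0\right) = 2 \left(- \frac{9}{2} + 0\right) = 2 \left(- \frac{9}{2}\right) = -9$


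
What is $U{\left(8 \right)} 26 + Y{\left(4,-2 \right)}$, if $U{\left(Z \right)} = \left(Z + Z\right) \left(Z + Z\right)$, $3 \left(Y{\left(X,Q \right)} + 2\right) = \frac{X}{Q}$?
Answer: $\frac{19960}{3} \approx 6653.3$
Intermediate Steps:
$Y{\left(X,Q \right)} = -2 + \frac{X}{3 Q}$ ($Y{\left(X,Q \right)} = -2 + \frac{X \frac{1}{Q}}{3} = -2 + \frac{X}{3 Q}$)
$U{\left(Z \right)} = 4 Z^{2}$ ($U{\left(Z \right)} = 2 Z 2 Z = 4 Z^{2}$)
$U{\left(8 \right)} 26 + Y{\left(4,-2 \right)} = 4 \cdot 8^{2} \cdot 26 - \left(2 - \frac{4}{3 \left(-2\right)}\right) = 4 \cdot 64 \cdot 26 - \left(2 - - \frac{2}{3}\right) = 256 \cdot 26 - \frac{8}{3} = 6656 - \frac{8}{3} = \frac{19960}{3}$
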